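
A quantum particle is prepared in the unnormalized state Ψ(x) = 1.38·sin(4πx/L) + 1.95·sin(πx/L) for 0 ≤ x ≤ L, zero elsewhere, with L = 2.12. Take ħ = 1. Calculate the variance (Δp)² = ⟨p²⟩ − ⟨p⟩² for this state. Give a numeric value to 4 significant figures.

Compute ⟨p⟩ and ⟨p²⟩ separately; (Δp)² = ⟨p²⟩ − ⟨p⟩².
d²/dx² sin(jπx/L) = −(jπ/L)²·sin(jπx/L); on 0 ≤ x ≤ L, ∫sin²(jπx/L) dx = L/2 and ∫sin(jπx/L)·sin(lπx/L) dx = 0 for j ≠ l, so only diagonal terms survive in ∫|Ψ|² and ∫Ψ·Ψ″; ∫Ψ·Ψ′ dx = [Ψ²/2] between the walls = 0.
Normalization: ∫|Ψ|² dx = 6.0493.
⟨p⟩ = 0.0000 and ⟨p²⟩ = 13.188.
(Δp)² = 13.188 − (0.0000)² = 13.188.

13.19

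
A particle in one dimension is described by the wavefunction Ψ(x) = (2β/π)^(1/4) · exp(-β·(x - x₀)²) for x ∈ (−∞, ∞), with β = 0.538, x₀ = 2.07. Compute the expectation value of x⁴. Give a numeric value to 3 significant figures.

⟨x⁴⟩ = ∫ x⁴·|Ψ|² dx (integrals over the domain).
Gaussian moments (u = x − x₀): ∫u^(2j)·e^(−2βu²) du = (2j−1)!!/(4β)^j · √(π/(2β)), odd powers integrate to 0; here √(π/(2β)) = 1.7087.
⟨x⁴⟩ = 30.955.

31.0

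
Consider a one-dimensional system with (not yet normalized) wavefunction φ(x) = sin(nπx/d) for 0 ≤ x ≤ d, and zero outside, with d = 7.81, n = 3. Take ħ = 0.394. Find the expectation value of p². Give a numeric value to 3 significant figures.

0.226

p² φ = −ħ² d²φ/dx²; ⟨p²⟩ = −ħ² ∫ φ*·φ'' dx / ∫|φ|² dx.
d/dx sin(nπx/d) = (nπ/d)·cos(nπx/d) and d²/dx² sin(nπx/d) = −(nπ/d)²·sin(nπx/d); on 0 ≤ x ≤ d, ∫sin²(nπx/d) dx = d/2 and ∫sin(nπx/d)·cos(nπx/d) dx = 0.
State is unnormalized: ∫|φ|² dx = 3.9050, and ∫φ*·(−ħ² φ'') dx = 0.88278, so ⟨p²⟩ = 0.88278 / 3.9050.
⟨p²⟩ = 0.22606.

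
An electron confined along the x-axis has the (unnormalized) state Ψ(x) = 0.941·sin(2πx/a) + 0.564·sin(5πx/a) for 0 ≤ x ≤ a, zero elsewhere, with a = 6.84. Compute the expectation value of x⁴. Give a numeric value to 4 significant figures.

330.9

⟨x⁴⟩ = ∫ x⁴·|Ψ|² dx / ∫|Ψ|² dx (integrals over the domain).
On 0 ≤ x ≤ a (j ≠ l): ∫sin²(jπx/a) dx = a/2, ∫sin(jπx/a)·sin(lπx/a) dx = 0; diagonal moments ∫x·sin²(jπx/a) dx = a²/4, ∫x²·sin²(jπx/a) dx = a³·(1/6 − 1/(4j²π²)); cross terms ∫x·sin(jπx/a)·sin(lπx/a) dx = 0 for j + l even and −4jla²/(π²(j² − l²)²) for j + l odd, ∫x²·sin(jπx/a)·sin(lπx/a) dx = (−1)^(j+l)·4jla³/(π²(j² − l²)²); higher powers the same way via product-to-sum and parts.
State is unnormalized: ∫|Ψ|² dx = 4.1162, and ∫Ψ*·x⁴·Ψ dx = 1362.1, so ⟨x⁴⟩ = 1362.1 / 4.1162.
⟨x⁴⟩ = 330.92.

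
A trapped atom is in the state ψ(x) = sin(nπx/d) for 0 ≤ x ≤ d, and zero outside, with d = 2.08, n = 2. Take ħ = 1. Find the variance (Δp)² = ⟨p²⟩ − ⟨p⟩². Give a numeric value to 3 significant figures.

Compute ⟨p⟩ and ⟨p²⟩ separately; (Δp)² = ⟨p²⟩ − ⟨p⟩².
d/dx sin(nπx/d) = (nπ/d)·cos(nπx/d) and d²/dx² sin(nπx/d) = −(nπ/d)²·sin(nπx/d); on 0 ≤ x ≤ d, ∫sin²(nπx/d) dx = d/2 and ∫sin(nπx/d)·cos(nπx/d) dx = 0.
Normalization: ∫|ψ|² dx = 1.0400.
⟨p⟩ = 0.0000 and ⟨p²⟩ = 9.1250.
(Δp)² = 9.1250 − (0.0000)² = 9.1250.

9.13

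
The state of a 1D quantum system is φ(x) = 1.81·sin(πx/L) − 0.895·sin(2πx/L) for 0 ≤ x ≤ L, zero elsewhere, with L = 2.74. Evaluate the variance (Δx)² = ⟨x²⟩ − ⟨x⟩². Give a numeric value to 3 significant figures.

0.148

Compute ⟨x⟩ and ⟨x²⟩ separately, then (Δx)² = ⟨x²⟩ − ⟨x⟩².
On 0 ≤ x ≤ L (j ≠ l): ∫sin²(jπx/L) dx = L/2, ∫sin(jπx/L)·sin(lπx/L) dx = 0; diagonal moments ∫x·sin²(jπx/L) dx = L²/4, ∫x²·sin²(jπx/L) dx = L³·(1/6 − 1/(4j²π²)); cross terms ∫x·sin(jπx/L)·sin(lπx/L) dx = 0 for j + l even and −4jlL²/(π²(j² − l²)²) for j + l odd, ∫x²·sin(jπx/L)·sin(lπx/L) dx = (−1)^(j+l)·4jlL³/(π²(j² − l²)²); higher powers the same way via product-to-sum and parts.
Normalization: ∫|φ|² dx = 5.5857.
⟨x⟩ = 1.7622 and ⟨x²⟩ = 3.2529.
(Δx)² = 3.2529 − (1.7622)² = 0.14752.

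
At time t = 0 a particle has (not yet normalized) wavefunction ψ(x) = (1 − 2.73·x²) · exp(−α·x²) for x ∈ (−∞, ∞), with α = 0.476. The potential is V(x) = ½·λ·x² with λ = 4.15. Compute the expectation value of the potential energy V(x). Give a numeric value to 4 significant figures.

5.889

⟨V⟩ = ∫ V(x)·|ψ|² dx / ∫|ψ|² dx.
Expand each integrand as polynomial × e^(−2αx²) and use ∫x^(2j)·e^(−2αx²) dx = (2j−1)!!/(4α)^j · √(π/(2α)), odd powers → 0; here √(π/(2α)) = 1.8166.
State is unnormalized: ∫|ψ|² dx = 7.8112, and ∫ψ*·V(x)·ψ dx = 45.999, so ⟨V⟩ = 45.999 / 7.8112.
⟨V⟩ = 5.8889.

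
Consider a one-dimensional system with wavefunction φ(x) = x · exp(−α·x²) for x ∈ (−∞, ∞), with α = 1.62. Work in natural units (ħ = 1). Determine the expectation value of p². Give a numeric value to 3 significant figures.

p² φ = −ħ² d²φ/dx²; ⟨p²⟩ = −ħ² ∫ φ*·φ'' dx / ∫|φ|² dx.
Expand each integrand as polynomial × e^(−2αx²) and use ∫x^(2j)·e^(−2αx²) dx = (2j−1)!!/(4α)^j · √(π/(2α)), odd powers → 0; here √(π/(2α)) = 0.98470. Differentiate with the product rule, d/dx e^(−αx²) = −2αx·e^(−αx²).
State is unnormalized: ∫|φ|² dx = 0.15196, and ∫φ*·(−ħ² φ'') dx = 0.73852, so ⟨p²⟩ = 0.73852 / 0.15196.
⟨p²⟩ = 4.8600.

4.86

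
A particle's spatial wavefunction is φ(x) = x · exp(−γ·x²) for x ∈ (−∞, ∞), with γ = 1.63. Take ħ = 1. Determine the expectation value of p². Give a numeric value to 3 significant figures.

4.89

p² φ = −ħ² d²φ/dx²; ⟨p²⟩ = −ħ² ∫ φ*·φ'' dx / ∫|φ|² dx.
Expand each integrand as polynomial × e^(−2γx²) and use ∫x^(2j)·e^(−2γx²) dx = (2j−1)!!/(4γ)^j · √(π/(2γ)), odd powers → 0; here √(π/(2γ)) = 0.98167. Differentiate with the product rule, d/dx e^(−γx²) = −2γx·e^(−γx²).
State is unnormalized: ∫|φ|² dx = 0.15056, and ∫φ*·(−ħ² φ'') dx = 0.73625, so ⟨p²⟩ = 0.73625 / 0.15056.
⟨p²⟩ = 4.8900.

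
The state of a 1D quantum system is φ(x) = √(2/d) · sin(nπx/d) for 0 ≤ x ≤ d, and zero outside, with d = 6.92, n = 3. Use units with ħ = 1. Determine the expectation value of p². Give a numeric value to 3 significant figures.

1.85

p² φ = −ħ² d²φ/dx²; ⟨p²⟩ = −ħ² ∫ φ*·φ'' dx.
d/dx sin(nπx/d) = (nπ/d)·cos(nπx/d) and d²/dx² sin(nπx/d) = −(nπ/d)²·sin(nπx/d); on 0 ≤ x ≤ d, ∫sin²(nπx/d) dx = d/2 and ∫sin(nπx/d)·cos(nπx/d) dx = 0.
⟨p²⟩ = 1.8549.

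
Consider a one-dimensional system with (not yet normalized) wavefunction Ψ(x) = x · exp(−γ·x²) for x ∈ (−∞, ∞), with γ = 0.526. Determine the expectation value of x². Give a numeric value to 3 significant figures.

1.43

⟨x²⟩ = ∫ x²·|Ψ|² dx / ∫|Ψ|² dx (integrals over the domain).
Expand each integrand as polynomial × e^(−2γx²) and use ∫x^(2j)·e^(−2γx²) dx = (2j−1)!!/(4γ)^j · √(π/(2γ)), odd powers → 0; here √(π/(2γ)) = 1.7281.
State is unnormalized: ∫|Ψ|² dx = 0.82134, and ∫Ψ*·x²·Ψ dx = 1.1711, so ⟨x²⟩ = 1.1711 / 0.82134.
⟨x²⟩ = 1.4259.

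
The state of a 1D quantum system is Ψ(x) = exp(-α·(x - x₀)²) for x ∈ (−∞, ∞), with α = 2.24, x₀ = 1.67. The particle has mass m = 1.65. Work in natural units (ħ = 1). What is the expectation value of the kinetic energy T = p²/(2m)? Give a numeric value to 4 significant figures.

T = −(ħ²/2m) d²/dx², so ⟨T⟩ = −(ħ²/2m) ∫ Ψ*·Ψ'' dx / ∫|Ψ|² dx; with m = 1.65.
Gaussian moments (u = x − x₀): ∫u^(2j)·e^(−2αu²) du = (2j−1)!!/(4α)^j · √(π/(2α)), odd powers integrate to 0; here √(π/(2α)) = 0.83741. Derivatives: d/dx e^(−αu²) = −2αu·e^(−αu²), d²/dx² e^(−αu²) = (4α²u² − 2α)·e^(−αu²).
State is unnormalized: ∫|Ψ|² dx = 0.83741, and ∫Ψ*·(−ħ²/2m · Ψ'') dx = 0.56842, so ⟨T⟩ = 0.56842 / 0.83741.
⟨T⟩ = 0.67879.

0.6788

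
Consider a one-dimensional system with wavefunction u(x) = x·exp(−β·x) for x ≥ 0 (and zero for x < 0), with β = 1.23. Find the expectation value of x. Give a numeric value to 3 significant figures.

1.22

⟨x⟩ = ∫ x·|u|² dx / ∫|u|² dx (integrals over the domain).
Every integrand reduces to terms xʲ·e^(−2βx) on [0, ∞); use ∫₀^∞ xʲ·e^(−2βx) dx = j!/(2β)^(j+1).
State is unnormalized: ∫|u|² dx = 0.13435, and ∫u*·x·u dx = 0.16384, so ⟨x⟩ = 0.16384 / 0.13435.
⟨x⟩ = 1.2195.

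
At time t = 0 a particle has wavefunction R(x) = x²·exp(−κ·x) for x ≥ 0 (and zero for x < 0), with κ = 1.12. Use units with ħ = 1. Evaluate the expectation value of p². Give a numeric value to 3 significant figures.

0.418

p² R = −ħ² d²R/dx²; ⟨p²⟩ = −ħ² ∫ R*·R'' dx / ∫|R|² dx.
Differentiate x²·exp(−κ·x) with the product rule; every integrand then reduces to terms xʲ·e^(−2κx) on [0, ∞), with ∫₀^∞ xʲ·e^(−2κx) dx = j!/(2κ)^(j+1).
State is unnormalized: ∫|R|² dx = 0.42557, and ∫R*·(−ħ² R'') dx = 0.17795, so ⟨p²⟩ = 0.17795 / 0.42557.
⟨p²⟩ = 0.41813.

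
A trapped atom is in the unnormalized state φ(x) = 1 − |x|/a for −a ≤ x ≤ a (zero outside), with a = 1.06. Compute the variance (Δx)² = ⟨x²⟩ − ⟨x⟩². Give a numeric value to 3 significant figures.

Compute ⟨x⟩ and ⟨x²⟩ separately, then (Δx)² = ⟨x²⟩ − ⟨x⟩².
φ is even, so ∫ over [−a, a] = 2∫₀ᵃ with φ = 1 − x/a there: ∫₀ᵃ (1 − x/a)² dx = a/3, ∫₀ᵃ x²(1 − x/a)² dx = a³/30, ∫₀ᵃ x⁴(1 − x/a)² dx = a⁵/105.
Normalization: ∫|φ|² dx = 0.70667.
⟨x⟩ = 0.0000 and ⟨x²⟩ = 0.11236.
(Δx)² = 0.11236 − (0.0000)² = 0.11236.

0.112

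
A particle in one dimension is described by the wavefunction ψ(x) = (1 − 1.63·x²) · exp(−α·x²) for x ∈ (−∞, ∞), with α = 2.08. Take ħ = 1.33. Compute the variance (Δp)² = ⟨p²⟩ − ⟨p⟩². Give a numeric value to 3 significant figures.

Compute ⟨p⟩ and ⟨p²⟩ separately; (Δp)² = ⟨p²⟩ − ⟨p⟩².
Expand each integrand as polynomial × e^(−2αx²) and use ∫x^(2j)·e^(−2αx²) dx = (2j−1)!!/(4α)^j · √(π/(2α)), odd powers → 0; here √(π/(2α)) = 0.86902. Differentiate with the product rule, d/dx e^(−αx²) = −2αx·e^(−αx²).
Normalization: ∫|ψ|² dx = 0.62858.
⟨p⟩ = 0.0000 and ⟨p²⟩ = 8.4465.
(Δp)² = 8.4465 − (0.0000)² = 8.4465.

8.45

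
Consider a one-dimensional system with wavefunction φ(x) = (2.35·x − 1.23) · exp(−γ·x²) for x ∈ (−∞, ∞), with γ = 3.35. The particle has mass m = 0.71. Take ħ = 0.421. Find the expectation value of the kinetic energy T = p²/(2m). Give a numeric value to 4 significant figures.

T = −(ħ²/2m) d²/dx², so ⟨T⟩ = −(ħ²/2m) ∫ φ*·φ'' dx / ∫|φ|² dx; with m = 0.71.
Expand each integrand as polynomial × e^(−2γx²) and use ∫x^(2j)·e^(−2γx²) dx = (2j−1)!!/(4γ)^j · √(π/(2γ)), odd powers → 0; here √(π/(2γ)) = 0.68476. Differentiate with the product rule, d/dx e^(−γx²) = −2γx·e^(−γx²).
State is unnormalized: ∫|φ|² dx = 1.3182, and ∫φ*·(−ħ²/2m · φ'') dx = 0.78719, so ⟨T⟩ = 0.78719 / 1.3182.
⟨T⟩ = 0.59718.

0.5972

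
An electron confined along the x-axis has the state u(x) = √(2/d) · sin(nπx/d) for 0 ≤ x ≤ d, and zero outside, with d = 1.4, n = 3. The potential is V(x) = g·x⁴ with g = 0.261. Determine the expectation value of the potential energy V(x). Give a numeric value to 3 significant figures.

0.189

⟨V⟩ = ∫ V(x)·|u|² dx.
With sin²θ = (1 − cos2θ)/2 on 0 ≤ x ≤ d: ∫sin²(nπx/d) dx = d/2, ∫x·sin²(nπx/d) dx = d²/4, ∫x²·sin²(nπx/d) dx = d³·(1/6 − 1/(4n²π²)); higher powers xᵏ the same way, integrating xᵏ·cos(2nπx/d) by parts.
⟨V⟩ = 0.18943.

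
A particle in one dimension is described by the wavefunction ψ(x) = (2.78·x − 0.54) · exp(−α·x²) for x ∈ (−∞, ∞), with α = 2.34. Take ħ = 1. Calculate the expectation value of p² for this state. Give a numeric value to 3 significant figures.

5.80

p² ψ = −ħ² d²ψ/dx²; ⟨p²⟩ = −ħ² ∫ ψ*·ψ'' dx / ∫|ψ|² dx.
Expand each integrand as polynomial × e^(−2αx²) and use ∫x^(2j)·e^(−2αx²) dx = (2j−1)!!/(4α)^j · √(π/(2α)), odd powers → 0; here √(π/(2α)) = 0.81932. Differentiate with the product rule, d/dx e^(−αx²) = −2αx·e^(−αx²).
State is unnormalized: ∫|ψ|² dx = 0.91541, and ∫ψ*·(−ħ² ψ'') dx = 5.3081, so ⟨p²⟩ = 5.3081 / 0.91541.
⟨p²⟩ = 5.7986.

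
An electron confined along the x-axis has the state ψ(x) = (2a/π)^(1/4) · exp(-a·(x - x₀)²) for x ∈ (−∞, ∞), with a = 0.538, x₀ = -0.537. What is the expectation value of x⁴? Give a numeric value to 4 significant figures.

⟨x⁴⟩ = ∫ x⁴·|ψ|² dx (integrals over the domain).
Gaussian moments (u = x − x₀): ∫u^(2j)·e^(−2au²) du = (2j−1)!!/(4a)^j · √(π/(2a)), odd powers integrate to 0; here √(π/(2a)) = 1.7087.
⟨x⁴⟩ = 1.5350.

1.535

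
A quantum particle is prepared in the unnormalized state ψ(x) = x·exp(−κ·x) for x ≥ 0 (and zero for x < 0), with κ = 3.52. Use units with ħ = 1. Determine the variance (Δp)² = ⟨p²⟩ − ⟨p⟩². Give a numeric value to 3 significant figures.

12.4

Compute ⟨p⟩ and ⟨p²⟩ separately; (Δp)² = ⟨p²⟩ − ⟨p⟩².
Differentiate x·exp(−κ·x) with the product rule; every integrand then reduces to terms xʲ·e^(−2κx) on [0, ∞), with ∫₀^∞ xʲ·e^(−2κx) dx = j!/(2κ)^(j+1).
Normalization: ∫|ψ|² dx = 0.0057321.
⟨p⟩ = 0.0000 and ⟨p²⟩ = 12.390.
(Δp)² = 12.390 − (0.0000)² = 12.390.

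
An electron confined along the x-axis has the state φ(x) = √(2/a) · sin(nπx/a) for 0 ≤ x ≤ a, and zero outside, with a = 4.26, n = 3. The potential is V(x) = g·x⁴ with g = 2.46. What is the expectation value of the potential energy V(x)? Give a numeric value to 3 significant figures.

⟨V⟩ = ∫ V(x)·|φ|² dx.
With sin²θ = (1 − cos2θ)/2 on 0 ≤ x ≤ a: ∫sin²(nπx/a) dx = a/2, ∫x·sin²(nπx/a) dx = a²/4, ∫x²·sin²(nπx/a) dx = a³·(1/6 − 1/(4n²π²)); higher powers xᵏ the same way, integrating xᵏ·cos(2nπx/a) by parts.
⟨V⟩ = 153.07.

153.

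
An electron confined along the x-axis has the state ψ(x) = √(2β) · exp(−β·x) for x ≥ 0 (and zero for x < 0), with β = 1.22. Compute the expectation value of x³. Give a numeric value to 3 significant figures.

0.413

⟨x³⟩ = ∫ x³·|ψ|² dx (integrals over the domain).
Every integrand reduces to terms xʲ·e^(−2βx) on [0, ∞); use ∫₀^∞ xʲ·e^(−2βx) dx = j!/(2β)^(j+1).
⟨x³⟩ = 0.41303.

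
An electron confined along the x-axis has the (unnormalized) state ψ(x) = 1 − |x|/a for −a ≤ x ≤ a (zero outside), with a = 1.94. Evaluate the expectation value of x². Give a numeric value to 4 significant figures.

⟨x²⟩ = ∫ x²·|ψ|² dx / ∫|ψ|² dx (integrals over the domain).
ψ is even, so ∫ over [−a, a] = 2∫₀ᵃ with ψ = 1 − x/a there: ∫₀ᵃ (1 − x/a)² dx = a/3, ∫₀ᵃ x²(1 − x/a)² dx = a³/30, ∫₀ᵃ x⁴(1 − x/a)² dx = a⁵/105.
State is unnormalized: ∫|ψ|² dx = 1.2933, and ∫ψ*·x²·ψ dx = 0.48676, so ⟨x²⟩ = 0.48676 / 1.2933.
⟨x²⟩ = 0.37636.

0.3764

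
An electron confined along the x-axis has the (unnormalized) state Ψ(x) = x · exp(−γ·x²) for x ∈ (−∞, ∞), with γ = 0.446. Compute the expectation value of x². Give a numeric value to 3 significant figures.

1.68

⟨x²⟩ = ∫ x²·|Ψ|² dx / ∫|Ψ|² dx (integrals over the domain).
Expand each integrand as polynomial × e^(−2γx²) and use ∫x^(2j)·e^(−2γx²) dx = (2j−1)!!/(4γ)^j · √(π/(2γ)), odd powers → 0; here √(π/(2γ)) = 1.8767.
State is unnormalized: ∫|Ψ|² dx = 1.0520, and ∫Ψ*·x²·Ψ dx = 1.7690, so ⟨x²⟩ = 1.7690 / 1.0520.
⟨x²⟩ = 1.6816.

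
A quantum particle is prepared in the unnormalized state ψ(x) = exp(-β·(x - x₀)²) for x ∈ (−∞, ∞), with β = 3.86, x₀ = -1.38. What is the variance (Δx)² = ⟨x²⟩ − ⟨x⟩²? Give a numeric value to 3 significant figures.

Compute ⟨x⟩ and ⟨x²⟩ separately, then (Δx)² = ⟨x²⟩ − ⟨x⟩².
Gaussian moments (u = x − x₀): ∫u^(2j)·e^(−2βu²) du = (2j−1)!!/(4β)^j · √(π/(2β)), odd powers integrate to 0; here √(π/(2β)) = 0.63792.
Normalization: ∫|ψ|² dx = 0.63792.
⟨x⟩ = -1.3800 and ⟨x²⟩ = 1.9692.
(Δx)² = 1.9692 − (-1.3800)² = 0.064767.

0.0648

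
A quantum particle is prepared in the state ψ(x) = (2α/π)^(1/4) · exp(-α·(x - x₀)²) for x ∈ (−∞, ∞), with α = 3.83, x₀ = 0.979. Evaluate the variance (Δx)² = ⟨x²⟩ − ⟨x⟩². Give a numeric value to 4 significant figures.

Compute ⟨x⟩ and ⟨x²⟩ separately, then (Δx)² = ⟨x²⟩ − ⟨x⟩².
Gaussian moments (u = x − x₀): ∫u^(2j)·e^(−2αu²) du = (2j−1)!!/(4α)^j · √(π/(2α)), odd powers integrate to 0; here √(π/(2α)) = 0.64041.
⟨x⟩ = 0.97900 and ⟨x²⟩ = 1.0237.
(Δx)² = 1.0237 − (0.97900)² = 0.065274.

0.06527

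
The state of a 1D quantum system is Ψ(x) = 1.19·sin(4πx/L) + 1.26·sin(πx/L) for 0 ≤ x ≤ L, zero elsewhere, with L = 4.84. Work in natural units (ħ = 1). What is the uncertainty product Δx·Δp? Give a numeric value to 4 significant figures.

Δx = √(⟨x²⟩−⟨x⟩²), Δp = √(⟨p²⟩−⟨p⟩²).
On 0 ≤ x ≤ L (j ≠ l): ∫sin²(jπx/L) dx = L/2, ∫sin(jπx/L)·sin(lπx/L) dx = 0; diagonal moments ∫x·sin²(jπx/L) dx = L²/4, ∫x²·sin²(jπx/L) dx = L³·(1/6 − 1/(4j²π²)); cross terms ∫x·sin(jπx/L)·sin(lπx/L) dx = 0 for j + l even and −4jlL²/(π²(j² − l²)²) for j + l odd, ∫x²·sin(jπx/L)·sin(lπx/L) dx = (−1)^(j+l)·4jlL³/(π²(j² − l²)²); higher powers the same way via product-to-sum and parts. d²/dx² sin(jπx/L) = −(jπ/L)²·sin(jπx/L); on 0 ≤ x ≤ L, ∫sin²(jπx/L) dx = L/2 and ∫sin(jπx/L)·sin(lπx/L) dx = 0 for j ≠ l, so only diagonal terms survive in ∫|Ψ|² and ∫Ψ·Ψ″; ∫Ψ·Ψ′ dx = [Ψ²/2] between the walls = 0.
Normalization: ∫|Ψ|² dx = 7.2690.
⟨x⟩ = 2.3504, ⟨x²⟩ = 6.8093 ⇒ Δx = 1.1336.
⟨p⟩ = 0.0000, ⟨p²⟩ = 3.4008 ⇒ Δp = 1.8441.
Δx·Δp = 2.0905.

2.091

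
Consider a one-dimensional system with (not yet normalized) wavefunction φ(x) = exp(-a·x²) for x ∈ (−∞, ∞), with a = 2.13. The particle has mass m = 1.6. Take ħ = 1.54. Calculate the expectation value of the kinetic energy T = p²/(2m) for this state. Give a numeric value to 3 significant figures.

T = −(ħ²/2m) d²/dx², so ⟨T⟩ = −(ħ²/2m) ∫ φ*·φ'' dx / ∫|φ|² dx; with m = 1.6.
Gaussian moments: ∫x^(2j)·e^(−2ax²) dx = (2j−1)!!/(4a)^j · √(π/(2a)), odd powers integrate to 0; here √(π/(2a)) = 0.85876. Derivatives: d/dx e^(−ax²) = −2ax·e^(−ax²), d²/dx² e^(−ax²) = (4a²x² − 2a)·e^(−ax²).
State is unnormalized: ∫|φ|² dx = 0.85876, and ∫φ*·(−ħ²/2m · φ'') dx = 1.3556, so ⟨T⟩ = 1.3556 / 0.85876.
⟨T⟩ = 1.5786.

1.58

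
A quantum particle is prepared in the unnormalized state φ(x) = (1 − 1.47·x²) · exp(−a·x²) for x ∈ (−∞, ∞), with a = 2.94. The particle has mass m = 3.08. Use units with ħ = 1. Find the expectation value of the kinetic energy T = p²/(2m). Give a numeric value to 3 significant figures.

T = −(ħ²/2m) d²/dx², so ⟨T⟩ = −(ħ²/2m) ∫ φ*·φ'' dx / ∫|φ|² dx; with m = 3.08.
Expand each integrand as polynomial × e^(−2ax²) and use ∫x^(2j)·e^(−2ax²) dx = (2j−1)!!/(4a)^j · √(π/(2a)), odd powers → 0; here √(π/(2a)) = 0.73095. Differentiate with the product rule, d/dx e^(−ax²) = −2ax·e^(−ax²).
State is unnormalized: ∫|φ|² dx = 0.58247, and ∫φ*·(−ħ²/2m · φ'') dx = 0.47423, so ⟨T⟩ = 0.47423 / 0.58247.
⟨T⟩ = 0.81417.

0.814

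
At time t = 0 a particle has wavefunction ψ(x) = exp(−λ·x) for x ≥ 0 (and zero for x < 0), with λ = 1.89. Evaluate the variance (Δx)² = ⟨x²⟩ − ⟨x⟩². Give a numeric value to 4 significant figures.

0.06999

Compute ⟨x⟩ and ⟨x²⟩ separately, then (Δx)² = ⟨x²⟩ − ⟨x⟩².
Every integrand reduces to terms xʲ·e^(−2λx) on [0, ∞); use ∫₀^∞ xʲ·e^(−2λx) dx = j!/(2λ)^(j+1).
Normalization: ∫|ψ|² dx = 0.26455.
⟨x⟩ = 0.26455 and ⟨x²⟩ = 0.13997.
(Δx)² = 0.13997 − (0.26455)² = 0.069987.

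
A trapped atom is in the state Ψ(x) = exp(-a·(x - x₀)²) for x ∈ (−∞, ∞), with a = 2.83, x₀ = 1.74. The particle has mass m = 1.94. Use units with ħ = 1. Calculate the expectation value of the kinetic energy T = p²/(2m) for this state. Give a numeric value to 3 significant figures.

0.729

T = −(ħ²/2m) d²/dx², so ⟨T⟩ = −(ħ²/2m) ∫ Ψ*·Ψ'' dx / ∫|Ψ|² dx; with m = 1.94.
Gaussian moments (u = x − x₀): ∫u^(2j)·e^(−2au²) du = (2j−1)!!/(4a)^j · √(π/(2a)), odd powers integrate to 0; here √(π/(2a)) = 0.74502. Derivatives: d/dx e^(−au²) = −2au·e^(−au²), d²/dx² e^(−au²) = (4a²u² − 2a)·e^(−au²).
State is unnormalized: ∫|Ψ|² dx = 0.74502, and ∫Ψ*·(−ħ²/2m · Ψ'') dx = 0.54340, so ⟨T⟩ = 0.54340 / 0.74502.
⟨T⟩ = 0.72938.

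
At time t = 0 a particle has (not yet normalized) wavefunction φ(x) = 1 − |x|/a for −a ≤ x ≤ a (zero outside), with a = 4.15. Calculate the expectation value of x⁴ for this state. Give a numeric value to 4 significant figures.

8.475

⟨x⁴⟩ = ∫ x⁴·|φ|² dx / ∫|φ|² dx (integrals over the domain).
φ is even, so ∫ over [−a, a] = 2∫₀ᵃ with φ = 1 − x/a there: ∫₀ᵃ (1 − x/a)² dx = a/3, ∫₀ᵃ x²(1 − x/a)² dx = a³/30, ∫₀ᵃ x⁴(1 − x/a)² dx = a⁵/105.
State is unnormalized: ∫|φ|² dx = 2.7667, and ∫φ*·x⁴·φ dx = 23.447, so ⟨x⁴⟩ = 23.447 / 2.7667.
⟨x⁴⟩ = 8.4747.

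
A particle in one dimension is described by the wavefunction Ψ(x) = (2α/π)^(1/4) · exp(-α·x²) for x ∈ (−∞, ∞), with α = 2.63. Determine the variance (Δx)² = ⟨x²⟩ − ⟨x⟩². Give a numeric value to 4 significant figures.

0.09506

Compute ⟨x⟩ and ⟨x²⟩ separately, then (Δx)² = ⟨x²⟩ − ⟨x⟩².
Gaussian moments: ∫x^(2j)·e^(−2αx²) dx = (2j−1)!!/(4α)^j · √(π/(2α)), odd powers integrate to 0; here √(π/(2α)) = 0.77283.
⟨x⟩ = 0.0000 and ⟨x²⟩ = 0.095057.
(Δx)² = 0.095057 − (0.0000)² = 0.095057.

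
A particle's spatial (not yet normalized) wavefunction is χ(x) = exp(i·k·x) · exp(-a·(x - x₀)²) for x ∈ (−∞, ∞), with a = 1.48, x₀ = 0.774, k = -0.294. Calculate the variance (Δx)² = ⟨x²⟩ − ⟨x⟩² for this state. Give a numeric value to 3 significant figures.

Compute ⟨x⟩ and ⟨x²⟩ separately, then (Δx)² = ⟨x²⟩ − ⟨x⟩².
Gaussian moments (u = x − x₀): ∫u^(2j)·e^(−2au²) du = (2j−1)!!/(4a)^j · √(π/(2a)), odd powers integrate to 0; here √(π/(2a)) = 1.0302.
Normalization: ∫|χ|² dx = 1.0302.
⟨x⟩ = 0.77400 and ⟨x²⟩ = 0.76799.
(Δx)² = 0.76799 − (0.77400)² = 0.16892.

0.169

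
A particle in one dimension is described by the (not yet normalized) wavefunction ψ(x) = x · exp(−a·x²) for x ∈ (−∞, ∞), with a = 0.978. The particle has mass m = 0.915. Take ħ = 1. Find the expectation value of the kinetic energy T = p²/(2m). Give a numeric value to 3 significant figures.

1.60

T = −(ħ²/2m) d²/dx², so ⟨T⟩ = −(ħ²/2m) ∫ ψ*·ψ'' dx / ∫|ψ|² dx; with m = 0.915.
Expand each integrand as polynomial × e^(−2ax²) and use ∫x^(2j)·e^(−2ax²) dx = (2j−1)!!/(4a)^j · √(π/(2a)), odd powers → 0; here √(π/(2a)) = 1.2673. Differentiate with the product rule, d/dx e^(−ax²) = −2ax·e^(−ax²).
State is unnormalized: ∫|ψ|² dx = 0.32396, and ∫ψ*·(−ħ²/2m · ψ'') dx = 0.51940, so ⟨T⟩ = 0.51940 / 0.32396.
⟨T⟩ = 1.6033.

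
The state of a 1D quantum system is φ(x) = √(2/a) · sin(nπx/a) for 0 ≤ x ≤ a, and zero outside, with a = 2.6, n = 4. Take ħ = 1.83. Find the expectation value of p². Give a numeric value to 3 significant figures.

78.2

p² φ = −ħ² d²φ/dx²; ⟨p²⟩ = −ħ² ∫ φ*·φ'' dx.
d/dx sin(nπx/a) = (nπ/a)·cos(nπx/a) and d²/dx² sin(nπx/a) = −(nπ/a)²·sin(nπx/a); on 0 ≤ x ≤ a, ∫sin²(nπx/a) dx = a/2 and ∫sin(nπx/a)·cos(nπx/a) dx = 0.
⟨p²⟩ = 78.230.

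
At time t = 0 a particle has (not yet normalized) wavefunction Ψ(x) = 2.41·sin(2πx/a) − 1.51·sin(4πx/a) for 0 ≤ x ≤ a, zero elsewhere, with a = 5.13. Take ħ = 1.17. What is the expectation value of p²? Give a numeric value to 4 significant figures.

p² Ψ = −ħ² d²Ψ/dx²; ⟨p²⟩ = −ħ² ∫ Ψ*·Ψ'' dx / ∫|Ψ|² dx.
d²/dx² sin(jπx/a) = −(jπ/a)²·sin(jπx/a); on 0 ≤ x ≤ a, ∫sin²(jπx/a) dx = a/2 and ∫sin(jπx/a)·sin(lπx/a) dx = 0 for j ≠ l, so only diagonal terms survive in ∫|Ψ|² and ∫Ψ·Ψ″; ∫Ψ·Ψ′ dx = [Ψ²/2] between the walls = 0.
State is unnormalized: ∫|Ψ|² dx = 20.746, and ∫Ψ*·(−ħ² Ψ'') dx = 78.632, so ⟨p²⟩ = 78.632 / 20.746.
⟨p²⟩ = 3.7902.

3.790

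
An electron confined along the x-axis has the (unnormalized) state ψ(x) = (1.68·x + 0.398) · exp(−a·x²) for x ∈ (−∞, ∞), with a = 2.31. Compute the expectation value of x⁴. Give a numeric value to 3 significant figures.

0.128

⟨x⁴⟩ = ∫ x⁴·|ψ|² dx / ∫|ψ|² dx (integrals over the domain).
Expand each integrand as polynomial × e^(−2ax²) and use ∫x^(2j)·e^(−2ax²) dx = (2j−1)!!/(4a)^j · √(π/(2a)), odd powers → 0; here √(π/(2a)) = 0.82462.
State is unnormalized: ∫|ψ|² dx = 0.38251, and ∫ψ*·x⁴·ψ dx = 0.048843, so ⟨x⁴⟩ = 0.048843 / 0.38251.
⟨x⁴⟩ = 0.12769.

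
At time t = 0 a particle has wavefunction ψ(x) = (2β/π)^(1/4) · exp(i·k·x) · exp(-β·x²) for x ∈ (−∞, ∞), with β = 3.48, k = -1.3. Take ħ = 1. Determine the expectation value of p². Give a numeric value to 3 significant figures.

p² ψ = −ħ² d²ψ/dx²; ⟨p²⟩ = −ħ² ∫ ψ*·ψ'' dx.
Gaussian moments: ∫x^(2j)·e^(−2βx²) dx = (2j−1)!!/(4β)^j · √(π/(2β)), odd powers integrate to 0; here √(π/(2β)) = 0.67185. Derivatives: ψ′ = (ik − 2βx)·ψ, ψ″ = ((ik − 2βx)² − 2β)·ψ; the odd-in-x pieces drop out.
⟨p²⟩ = 5.1700.

5.17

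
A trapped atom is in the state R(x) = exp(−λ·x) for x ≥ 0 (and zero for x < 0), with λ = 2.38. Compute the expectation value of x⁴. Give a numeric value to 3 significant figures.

⟨x⁴⟩ = ∫ x⁴·|R|² dx / ∫|R|² dx (integrals over the domain).
Every integrand reduces to terms xʲ·e^(−2λx) on [0, ∞); use ∫₀^∞ xʲ·e^(−2λx) dx = j!/(2λ)^(j+1).
State is unnormalized: ∫|R|² dx = 0.21008, and ∫R*·x⁴·R dx = 0.0098215, so ⟨x⁴⟩ = 0.0098215 / 0.21008.
⟨x⁴⟩ = 0.046750.

0.0468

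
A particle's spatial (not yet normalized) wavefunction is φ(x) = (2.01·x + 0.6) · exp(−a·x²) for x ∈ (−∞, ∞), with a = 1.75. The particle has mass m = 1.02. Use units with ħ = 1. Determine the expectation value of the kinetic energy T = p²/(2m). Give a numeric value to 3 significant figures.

1.91

T = −(ħ²/2m) d²/dx², so ⟨T⟩ = −(ħ²/2m) ∫ φ*·φ'' dx / ∫|φ|² dx; with m = 1.02.
Expand each integrand as polynomial × e^(−2ax²) and use ∫x^(2j)·e^(−2ax²) dx = (2j−1)!!/(4a)^j · √(π/(2a)), odd powers → 0; here √(π/(2a)) = 0.94742. Differentiate with the product rule, d/dx e^(−ax²) = −2ax·e^(−ax²).
State is unnormalized: ∫|φ|² dx = 0.88788, and ∫φ*·(−ħ²/2m · φ'') dx = 1.6998, so ⟨T⟩ = 1.6998 / 0.88788.
⟨T⟩ = 1.9145.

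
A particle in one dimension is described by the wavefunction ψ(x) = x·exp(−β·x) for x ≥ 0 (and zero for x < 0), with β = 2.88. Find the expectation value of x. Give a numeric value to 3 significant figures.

⟨x⟩ = ∫ x·|ψ|² dx / ∫|ψ|² dx (integrals over the domain).
Every integrand reduces to terms xʲ·e^(−2βx) on [0, ∞); use ∫₀^∞ xʲ·e^(−2βx) dx = j!/(2β)^(j+1).
State is unnormalized: ∫|ψ|² dx = 0.010466, and ∫ψ*·x·ψ dx = 0.0054508, so ⟨x⟩ = 0.0054508 / 0.010466.
⟨x⟩ = 0.52083.

0.521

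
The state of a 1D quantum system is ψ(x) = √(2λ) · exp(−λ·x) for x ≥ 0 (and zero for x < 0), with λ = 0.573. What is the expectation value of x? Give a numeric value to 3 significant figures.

0.873

⟨x⟩ = ∫ x·|ψ|² dx (integrals over the domain).
Every integrand reduces to terms xʲ·e^(−2λx) on [0, ∞); use ∫₀^∞ xʲ·e^(−2λx) dx = j!/(2λ)^(j+1).
⟨x⟩ = 0.87260.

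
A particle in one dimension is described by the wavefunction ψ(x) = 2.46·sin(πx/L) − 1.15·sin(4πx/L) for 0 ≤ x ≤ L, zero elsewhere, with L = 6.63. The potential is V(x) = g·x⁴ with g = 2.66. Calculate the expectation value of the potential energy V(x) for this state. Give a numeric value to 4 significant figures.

763.0

⟨V⟩ = ∫ V(x)·|ψ|² dx / ∫|ψ|² dx.
On 0 ≤ x ≤ L (j ≠ l): ∫sin²(jπx/L) dx = L/2, ∫sin(jπx/L)·sin(lπx/L) dx = 0; diagonal moments ∫x·sin²(jπx/L) dx = L²/4, ∫x²·sin²(jπx/L) dx = L³·(1/6 − 1/(4j²π²)); cross terms ∫x·sin(jπx/L)·sin(lπx/L) dx = 0 for j + l even and −4jlL²/(π²(j² − l²)²) for j + l odd, ∫x²·sin(jπx/L)·sin(lπx/L) dx = (−1)^(j+l)·4jlL³/(π²(j² − l²)²); higher powers the same way via product-to-sum and parts.
State is unnormalized: ∫|ψ|² dx = 24.445, and ∫ψ*·V(x)·ψ dx = 18651., so ⟨V⟩ = 18651. / 24.445.
⟨V⟩ = 762.96.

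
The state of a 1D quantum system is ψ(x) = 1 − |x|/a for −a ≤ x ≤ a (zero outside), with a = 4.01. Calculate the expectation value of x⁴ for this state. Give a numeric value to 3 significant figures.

⟨x⁴⟩ = ∫ x⁴·|ψ|² dx / ∫|ψ|² dx (integrals over the domain).
ψ is even, so ∫ over [−a, a] = 2∫₀ᵃ with ψ = 1 − x/a there: ∫₀ᵃ (1 − x/a)² dx = a/3, ∫₀ᵃ x²(1 − x/a)² dx = a³/30, ∫₀ᵃ x⁴(1 − x/a)² dx = a⁵/105.
State is unnormalized: ∫|ψ|² dx = 2.6733, and ∫ψ*·x⁴·ψ dx = 19.750, so ⟨x⁴⟩ = 19.750 / 2.6733.
⟨x⁴⟩ = 7.3877.

7.39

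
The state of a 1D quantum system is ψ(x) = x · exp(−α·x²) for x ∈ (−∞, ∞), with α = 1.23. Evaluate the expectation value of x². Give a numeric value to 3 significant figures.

⟨x²⟩ = ∫ x²·|ψ|² dx / ∫|ψ|² dx (integrals over the domain).
Expand each integrand as polynomial × e^(−2αx²) and use ∫x^(2j)·e^(−2αx²) dx = (2j−1)!!/(4α)^j · √(π/(2α)), odd powers → 0; here √(π/(2α)) = 1.1301.
State is unnormalized: ∫|ψ|² dx = 0.22969, and ∫ψ*·x²·ψ dx = 0.14005, so ⟨x²⟩ = 0.14005 / 0.22969.
⟨x²⟩ = 0.60976.

0.610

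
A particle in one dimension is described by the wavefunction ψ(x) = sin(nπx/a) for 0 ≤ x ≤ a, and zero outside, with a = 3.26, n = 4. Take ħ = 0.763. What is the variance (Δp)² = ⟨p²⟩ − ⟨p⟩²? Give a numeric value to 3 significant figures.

Compute ⟨p⟩ and ⟨p²⟩ separately; (Δp)² = ⟨p²⟩ − ⟨p⟩².
d/dx sin(nπx/a) = (nπ/a)·cos(nπx/a) and d²/dx² sin(nπx/a) = −(nπ/a)²·sin(nπx/a); on 0 ≤ x ≤ a, ∫sin²(nπx/a) dx = a/2 and ∫sin(nπx/a)·cos(nπx/a) dx = 0.
Normalization: ∫|ψ|² dx = 1.6300.
⟨p⟩ = 0.0000 and ⟨p²⟩ = 8.6503.
(Δp)² = 8.6503 − (0.0000)² = 8.6503.

8.65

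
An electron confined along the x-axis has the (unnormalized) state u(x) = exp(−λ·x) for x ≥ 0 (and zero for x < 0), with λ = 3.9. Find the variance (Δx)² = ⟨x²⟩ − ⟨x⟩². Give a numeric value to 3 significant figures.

Compute ⟨x⟩ and ⟨x²⟩ separately, then (Δx)² = ⟨x²⟩ − ⟨x⟩².
Every integrand reduces to terms xʲ·e^(−2λx) on [0, ∞); use ∫₀^∞ xʲ·e^(−2λx) dx = j!/(2λ)^(j+1).
Normalization: ∫|u|² dx = 0.12821.
⟨x⟩ = 0.12821 and ⟨x²⟩ = 0.032873.
(Δx)² = 0.032873 − (0.12821)² = 0.016437.

0.0164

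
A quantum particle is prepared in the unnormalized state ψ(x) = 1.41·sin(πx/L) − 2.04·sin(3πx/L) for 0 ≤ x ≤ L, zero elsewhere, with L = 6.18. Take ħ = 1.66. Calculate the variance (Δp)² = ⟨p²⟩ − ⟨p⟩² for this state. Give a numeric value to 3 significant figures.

Compute ⟨p⟩ and ⟨p²⟩ separately; (Δp)² = ⟨p²⟩ − ⟨p⟩².
d²/dx² sin(jπx/L) = −(jπ/L)²·sin(jπx/L); on 0 ≤ x ≤ L, ∫sin²(jπx/L) dx = L/2 and ∫sin(jπx/L)·sin(lπx/L) dx = 0 for j ≠ l, so only diagonal terms survive in ∫|ψ|² and ∫ψ·ψ″; ∫ψ·ψ′ dx = [ψ²/2] between the walls = 0.
Normalization: ∫|ψ|² dx = 19.003.
⟨p⟩ = 0.0000 and ⟨p²⟩ = 4.5672.
(Δp)² = 4.5672 − (0.0000)² = 4.5672.

4.57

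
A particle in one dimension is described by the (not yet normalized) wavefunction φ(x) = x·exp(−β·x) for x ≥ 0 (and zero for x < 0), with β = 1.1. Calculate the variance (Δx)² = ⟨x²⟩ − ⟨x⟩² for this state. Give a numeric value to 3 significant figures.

0.620

Compute ⟨x⟩ and ⟨x²⟩ separately, then (Δx)² = ⟨x²⟩ − ⟨x⟩².
Every integrand reduces to terms xʲ·e^(−2βx) on [0, ∞); use ∫₀^∞ xʲ·e^(−2βx) dx = j!/(2β)^(j+1).
Normalization: ∫|φ|² dx = 0.18783.
⟨x⟩ = 1.3636 and ⟨x²⟩ = 2.4793.
(Δx)² = 2.4793 − (1.3636)² = 0.61983.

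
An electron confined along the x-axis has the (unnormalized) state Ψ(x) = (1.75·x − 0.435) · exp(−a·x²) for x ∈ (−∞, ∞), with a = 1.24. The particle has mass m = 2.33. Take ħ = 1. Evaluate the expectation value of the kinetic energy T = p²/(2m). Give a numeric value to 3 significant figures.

T = −(ħ²/2m) d²/dx², so ⟨T⟩ = −(ħ²/2m) ∫ Ψ*·Ψ'' dx / ∫|Ψ|² dx; with m = 2.33.
Expand each integrand as polynomial × e^(−2ax²) and use ∫x^(2j)·e^(−2ax²) dx = (2j−1)!!/(4a)^j · √(π/(2a)), odd powers → 0; here √(π/(2a)) = 1.1255. Differentiate with the product rule, d/dx e^(−ax²) = −2ax·e^(−ax²).
State is unnormalized: ∫|Ψ|² dx = 0.90791, and ∫Ψ*·(−ħ²/2m · Ψ'') dx = 0.61143, so ⟨T⟩ = 0.61143 / 0.90791.
⟨T⟩ = 0.67344.

0.673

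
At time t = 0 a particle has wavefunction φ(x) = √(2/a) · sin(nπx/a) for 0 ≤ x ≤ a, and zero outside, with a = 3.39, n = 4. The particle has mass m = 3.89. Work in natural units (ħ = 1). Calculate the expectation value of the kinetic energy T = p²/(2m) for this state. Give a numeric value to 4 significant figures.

1.766

T = −(ħ²/2m) d²/dx², so ⟨T⟩ = −(ħ²/2m) ∫ φ*·φ'' dx; with m = 3.89.
d/dx sin(nπx/a) = (nπ/a)·cos(nπx/a) and d²/dx² sin(nπx/a) = −(nπ/a)²·sin(nπx/a); on 0 ≤ x ≤ a, ∫sin²(nπx/a) dx = a/2 and ∫sin(nπx/a)·cos(nπx/a) dx = 0.
⟨T⟩ = 1.7662.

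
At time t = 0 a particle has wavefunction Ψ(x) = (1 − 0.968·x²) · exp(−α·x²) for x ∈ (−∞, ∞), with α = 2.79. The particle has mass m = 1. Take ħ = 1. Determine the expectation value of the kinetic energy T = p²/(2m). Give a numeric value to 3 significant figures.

T = −(ħ²/2m) d²/dx², so ⟨T⟩ = −(ħ²/2m) ∫ Ψ*·Ψ'' dx / ∫|Ψ|² dx; with m = 1.
Expand each integrand as polynomial × e^(−2αx²) and use ∫x^(2j)·e^(−2αx²) dx = (2j−1)!!/(4α)^j · √(π/(2α)), odd powers → 0; here √(π/(2α)) = 0.75034. Differentiate with the product rule, d/dx e^(−αx²) = −2αx·e^(−αx²).
State is unnormalized: ∫|Ψ|² dx = 0.63711, and ∫Ψ*·(−ħ²/2m · Ψ'') dx = 1.2834, so ⟨T⟩ = 1.2834 / 0.63711.
⟨T⟩ = 2.0145.

2.01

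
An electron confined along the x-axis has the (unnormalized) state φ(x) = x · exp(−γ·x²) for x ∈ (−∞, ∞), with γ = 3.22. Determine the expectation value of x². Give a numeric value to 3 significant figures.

⟨x²⟩ = ∫ x²·|φ|² dx / ∫|φ|² dx (integrals over the domain).
Expand each integrand as polynomial × e^(−2γx²) and use ∫x^(2j)·e^(−2γx²) dx = (2j−1)!!/(4γ)^j · √(π/(2γ)), odd powers → 0; here √(π/(2γ)) = 0.69844.
State is unnormalized: ∫|φ|² dx = 0.054227, and ∫φ*·x²·φ dx = 0.012631, so ⟨x²⟩ = 0.012631 / 0.054227.
⟨x²⟩ = 0.23292.

0.233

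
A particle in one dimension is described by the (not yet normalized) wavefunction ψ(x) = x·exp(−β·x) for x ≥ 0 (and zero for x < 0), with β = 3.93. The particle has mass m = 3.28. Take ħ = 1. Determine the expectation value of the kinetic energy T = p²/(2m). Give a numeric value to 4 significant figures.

T = −(ħ²/2m) d²/dx², so ⟨T⟩ = −(ħ²/2m) ∫ ψ*·ψ'' dx / ∫|ψ|² dx; with m = 3.28.
Differentiate x·exp(−β·x) with the product rule; every integrand then reduces to terms xʲ·e^(−2βx) on [0, ∞), with ∫₀^∞ xʲ·e^(−2βx) dx = j!/(2β)^(j+1).
State is unnormalized: ∫|ψ|² dx = 0.0041187, and ∫ψ*·(−ħ²/2m · ψ'') dx = 0.0096971, so ⟨T⟩ = 0.0096971 / 0.0041187.
⟨T⟩ = 2.3544.

2.354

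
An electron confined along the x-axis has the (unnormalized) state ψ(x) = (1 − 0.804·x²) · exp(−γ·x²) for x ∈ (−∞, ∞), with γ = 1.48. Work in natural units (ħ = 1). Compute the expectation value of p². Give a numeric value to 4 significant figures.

p² ψ = −ħ² d²ψ/dx²; ⟨p²⟩ = −ħ² ∫ ψ*·ψ'' dx / ∫|ψ|² dx.
Expand each integrand as polynomial × e^(−2γx²) and use ∫x^(2j)·e^(−2γx²) dx = (2j−1)!!/(4γ)^j · √(π/(2γ)), odd powers → 0; here √(π/(2γ)) = 1.0302. Differentiate with the product rule, d/dx e^(−γx²) = −2γx·e^(−γx²).
State is unnormalized: ∫|ψ|² dx = 0.80739, and ∫ψ*·(−ħ² ψ'') dx = 2.1357, so ⟨p²⟩ = 2.1357 / 0.80739.
⟨p²⟩ = 2.6452.

2.645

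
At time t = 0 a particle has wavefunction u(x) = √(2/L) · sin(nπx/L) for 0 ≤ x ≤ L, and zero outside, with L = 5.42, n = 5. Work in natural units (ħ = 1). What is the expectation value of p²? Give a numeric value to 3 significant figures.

p² u = −ħ² d²u/dx²; ⟨p²⟩ = −ħ² ∫ u*·u'' dx.
d/dx sin(nπx/L) = (nπ/L)·cos(nπx/L) and d²/dx² sin(nπx/L) = −(nπ/L)²·sin(nπx/L); on 0 ≤ x ≤ L, ∫sin²(nπx/L) dx = L/2 and ∫sin(nπx/L)·cos(nπx/L) dx = 0.
⟨p²⟩ = 8.3993.

8.40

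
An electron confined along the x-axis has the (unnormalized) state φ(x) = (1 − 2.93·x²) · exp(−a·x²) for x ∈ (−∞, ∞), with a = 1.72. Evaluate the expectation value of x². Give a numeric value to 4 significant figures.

0.2446

⟨x²⟩ = ∫ x²·|φ|² dx / ∫|φ|² dx (integrals over the domain).
Expand each integrand as polynomial × e^(−2ax²) and use ∫x^(2j)·e^(−2ax²) dx = (2j−1)!!/(4a)^j · √(π/(2a)), odd powers → 0; here √(π/(2a)) = 0.95564.
State is unnormalized: ∫|φ|² dx = 0.66165, and ∫φ*·x²·φ dx = 0.16186, so ⟨x²⟩ = 0.16186 / 0.66165.
⟨x²⟩ = 0.24463.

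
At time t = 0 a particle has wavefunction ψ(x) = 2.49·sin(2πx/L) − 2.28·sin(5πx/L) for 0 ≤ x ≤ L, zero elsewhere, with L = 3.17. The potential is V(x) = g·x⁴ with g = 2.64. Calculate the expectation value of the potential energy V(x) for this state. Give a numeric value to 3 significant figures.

⟨V⟩ = ∫ V(x)·|ψ|² dx / ∫|ψ|² dx.
On 0 ≤ x ≤ L (j ≠ l): ∫sin²(jπx/L) dx = L/2, ∫sin(jπx/L)·sin(lπx/L) dx = 0; diagonal moments ∫x·sin²(jπx/L) dx = L²/4, ∫x²·sin²(jπx/L) dx = L³·(1/6 − 1/(4j²π²)); cross terms ∫x·sin(jπx/L)·sin(lπx/L) dx = 0 for j + l even and −4jlL²/(π²(j² − l²)²) for j + l odd, ∫x²·sin(jπx/L)·sin(lπx/L) dx = (−1)^(j+l)·4jlL³/(π²(j² − l²)²); higher powers the same way via product-to-sum and parts.
State is unnormalized: ∫|ψ|² dx = 18.067, and ∫ψ*·V(x)·ψ dx = 1052.8, so ⟨V⟩ = 1052.8 / 18.067.
⟨V⟩ = 58.276.

58.3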